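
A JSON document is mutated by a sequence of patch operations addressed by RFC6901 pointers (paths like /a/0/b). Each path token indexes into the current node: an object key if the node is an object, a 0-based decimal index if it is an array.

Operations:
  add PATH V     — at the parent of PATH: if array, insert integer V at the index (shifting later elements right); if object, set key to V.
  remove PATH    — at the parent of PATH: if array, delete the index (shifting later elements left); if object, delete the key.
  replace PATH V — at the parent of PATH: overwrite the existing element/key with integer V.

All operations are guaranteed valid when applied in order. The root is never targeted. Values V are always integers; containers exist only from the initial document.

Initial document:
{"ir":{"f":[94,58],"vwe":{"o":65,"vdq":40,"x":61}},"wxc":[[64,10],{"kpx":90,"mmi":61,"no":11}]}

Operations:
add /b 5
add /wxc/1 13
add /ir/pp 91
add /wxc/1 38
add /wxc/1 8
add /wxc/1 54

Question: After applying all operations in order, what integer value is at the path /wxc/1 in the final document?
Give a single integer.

Answer: 54

Derivation:
After op 1 (add /b 5): {"b":5,"ir":{"f":[94,58],"vwe":{"o":65,"vdq":40,"x":61}},"wxc":[[64,10],{"kpx":90,"mmi":61,"no":11}]}
After op 2 (add /wxc/1 13): {"b":5,"ir":{"f":[94,58],"vwe":{"o":65,"vdq":40,"x":61}},"wxc":[[64,10],13,{"kpx":90,"mmi":61,"no":11}]}
After op 3 (add /ir/pp 91): {"b":5,"ir":{"f":[94,58],"pp":91,"vwe":{"o":65,"vdq":40,"x":61}},"wxc":[[64,10],13,{"kpx":90,"mmi":61,"no":11}]}
After op 4 (add /wxc/1 38): {"b":5,"ir":{"f":[94,58],"pp":91,"vwe":{"o":65,"vdq":40,"x":61}},"wxc":[[64,10],38,13,{"kpx":90,"mmi":61,"no":11}]}
After op 5 (add /wxc/1 8): {"b":5,"ir":{"f":[94,58],"pp":91,"vwe":{"o":65,"vdq":40,"x":61}},"wxc":[[64,10],8,38,13,{"kpx":90,"mmi":61,"no":11}]}
After op 6 (add /wxc/1 54): {"b":5,"ir":{"f":[94,58],"pp":91,"vwe":{"o":65,"vdq":40,"x":61}},"wxc":[[64,10],54,8,38,13,{"kpx":90,"mmi":61,"no":11}]}
Value at /wxc/1: 54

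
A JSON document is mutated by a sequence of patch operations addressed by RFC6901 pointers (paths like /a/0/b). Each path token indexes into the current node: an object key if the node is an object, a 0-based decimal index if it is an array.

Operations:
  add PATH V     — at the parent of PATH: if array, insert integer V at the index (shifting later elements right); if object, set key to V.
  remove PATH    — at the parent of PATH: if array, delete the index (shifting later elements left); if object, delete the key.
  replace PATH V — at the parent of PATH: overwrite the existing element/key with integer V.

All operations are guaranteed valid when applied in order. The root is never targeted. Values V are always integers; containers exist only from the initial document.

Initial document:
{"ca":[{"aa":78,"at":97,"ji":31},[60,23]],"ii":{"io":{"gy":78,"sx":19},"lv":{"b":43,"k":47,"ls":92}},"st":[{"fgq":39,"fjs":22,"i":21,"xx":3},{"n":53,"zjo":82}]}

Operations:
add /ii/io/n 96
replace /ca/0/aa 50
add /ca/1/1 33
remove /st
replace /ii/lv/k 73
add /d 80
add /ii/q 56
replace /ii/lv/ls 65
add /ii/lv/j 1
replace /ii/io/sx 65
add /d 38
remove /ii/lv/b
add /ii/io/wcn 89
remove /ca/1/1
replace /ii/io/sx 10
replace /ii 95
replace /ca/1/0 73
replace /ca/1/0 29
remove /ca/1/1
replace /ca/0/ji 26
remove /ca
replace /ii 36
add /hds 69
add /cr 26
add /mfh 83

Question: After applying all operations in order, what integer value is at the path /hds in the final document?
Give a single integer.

Answer: 69

Derivation:
After op 1 (add /ii/io/n 96): {"ca":[{"aa":78,"at":97,"ji":31},[60,23]],"ii":{"io":{"gy":78,"n":96,"sx":19},"lv":{"b":43,"k":47,"ls":92}},"st":[{"fgq":39,"fjs":22,"i":21,"xx":3},{"n":53,"zjo":82}]}
After op 2 (replace /ca/0/aa 50): {"ca":[{"aa":50,"at":97,"ji":31},[60,23]],"ii":{"io":{"gy":78,"n":96,"sx":19},"lv":{"b":43,"k":47,"ls":92}},"st":[{"fgq":39,"fjs":22,"i":21,"xx":3},{"n":53,"zjo":82}]}
After op 3 (add /ca/1/1 33): {"ca":[{"aa":50,"at":97,"ji":31},[60,33,23]],"ii":{"io":{"gy":78,"n":96,"sx":19},"lv":{"b":43,"k":47,"ls":92}},"st":[{"fgq":39,"fjs":22,"i":21,"xx":3},{"n":53,"zjo":82}]}
After op 4 (remove /st): {"ca":[{"aa":50,"at":97,"ji":31},[60,33,23]],"ii":{"io":{"gy":78,"n":96,"sx":19},"lv":{"b":43,"k":47,"ls":92}}}
After op 5 (replace /ii/lv/k 73): {"ca":[{"aa":50,"at":97,"ji":31},[60,33,23]],"ii":{"io":{"gy":78,"n":96,"sx":19},"lv":{"b":43,"k":73,"ls":92}}}
After op 6 (add /d 80): {"ca":[{"aa":50,"at":97,"ji":31},[60,33,23]],"d":80,"ii":{"io":{"gy":78,"n":96,"sx":19},"lv":{"b":43,"k":73,"ls":92}}}
After op 7 (add /ii/q 56): {"ca":[{"aa":50,"at":97,"ji":31},[60,33,23]],"d":80,"ii":{"io":{"gy":78,"n":96,"sx":19},"lv":{"b":43,"k":73,"ls":92},"q":56}}
After op 8 (replace /ii/lv/ls 65): {"ca":[{"aa":50,"at":97,"ji":31},[60,33,23]],"d":80,"ii":{"io":{"gy":78,"n":96,"sx":19},"lv":{"b":43,"k":73,"ls":65},"q":56}}
After op 9 (add /ii/lv/j 1): {"ca":[{"aa":50,"at":97,"ji":31},[60,33,23]],"d":80,"ii":{"io":{"gy":78,"n":96,"sx":19},"lv":{"b":43,"j":1,"k":73,"ls":65},"q":56}}
After op 10 (replace /ii/io/sx 65): {"ca":[{"aa":50,"at":97,"ji":31},[60,33,23]],"d":80,"ii":{"io":{"gy":78,"n":96,"sx":65},"lv":{"b":43,"j":1,"k":73,"ls":65},"q":56}}
After op 11 (add /d 38): {"ca":[{"aa":50,"at":97,"ji":31},[60,33,23]],"d":38,"ii":{"io":{"gy":78,"n":96,"sx":65},"lv":{"b":43,"j":1,"k":73,"ls":65},"q":56}}
After op 12 (remove /ii/lv/b): {"ca":[{"aa":50,"at":97,"ji":31},[60,33,23]],"d":38,"ii":{"io":{"gy":78,"n":96,"sx":65},"lv":{"j":1,"k":73,"ls":65},"q":56}}
After op 13 (add /ii/io/wcn 89): {"ca":[{"aa":50,"at":97,"ji":31},[60,33,23]],"d":38,"ii":{"io":{"gy":78,"n":96,"sx":65,"wcn":89},"lv":{"j":1,"k":73,"ls":65},"q":56}}
After op 14 (remove /ca/1/1): {"ca":[{"aa":50,"at":97,"ji":31},[60,23]],"d":38,"ii":{"io":{"gy":78,"n":96,"sx":65,"wcn":89},"lv":{"j":1,"k":73,"ls":65},"q":56}}
After op 15 (replace /ii/io/sx 10): {"ca":[{"aa":50,"at":97,"ji":31},[60,23]],"d":38,"ii":{"io":{"gy":78,"n":96,"sx":10,"wcn":89},"lv":{"j":1,"k":73,"ls":65},"q":56}}
After op 16 (replace /ii 95): {"ca":[{"aa":50,"at":97,"ji":31},[60,23]],"d":38,"ii":95}
After op 17 (replace /ca/1/0 73): {"ca":[{"aa":50,"at":97,"ji":31},[73,23]],"d":38,"ii":95}
After op 18 (replace /ca/1/0 29): {"ca":[{"aa":50,"at":97,"ji":31},[29,23]],"d":38,"ii":95}
After op 19 (remove /ca/1/1): {"ca":[{"aa":50,"at":97,"ji":31},[29]],"d":38,"ii":95}
After op 20 (replace /ca/0/ji 26): {"ca":[{"aa":50,"at":97,"ji":26},[29]],"d":38,"ii":95}
After op 21 (remove /ca): {"d":38,"ii":95}
After op 22 (replace /ii 36): {"d":38,"ii":36}
After op 23 (add /hds 69): {"d":38,"hds":69,"ii":36}
After op 24 (add /cr 26): {"cr":26,"d":38,"hds":69,"ii":36}
After op 25 (add /mfh 83): {"cr":26,"d":38,"hds":69,"ii":36,"mfh":83}
Value at /hds: 69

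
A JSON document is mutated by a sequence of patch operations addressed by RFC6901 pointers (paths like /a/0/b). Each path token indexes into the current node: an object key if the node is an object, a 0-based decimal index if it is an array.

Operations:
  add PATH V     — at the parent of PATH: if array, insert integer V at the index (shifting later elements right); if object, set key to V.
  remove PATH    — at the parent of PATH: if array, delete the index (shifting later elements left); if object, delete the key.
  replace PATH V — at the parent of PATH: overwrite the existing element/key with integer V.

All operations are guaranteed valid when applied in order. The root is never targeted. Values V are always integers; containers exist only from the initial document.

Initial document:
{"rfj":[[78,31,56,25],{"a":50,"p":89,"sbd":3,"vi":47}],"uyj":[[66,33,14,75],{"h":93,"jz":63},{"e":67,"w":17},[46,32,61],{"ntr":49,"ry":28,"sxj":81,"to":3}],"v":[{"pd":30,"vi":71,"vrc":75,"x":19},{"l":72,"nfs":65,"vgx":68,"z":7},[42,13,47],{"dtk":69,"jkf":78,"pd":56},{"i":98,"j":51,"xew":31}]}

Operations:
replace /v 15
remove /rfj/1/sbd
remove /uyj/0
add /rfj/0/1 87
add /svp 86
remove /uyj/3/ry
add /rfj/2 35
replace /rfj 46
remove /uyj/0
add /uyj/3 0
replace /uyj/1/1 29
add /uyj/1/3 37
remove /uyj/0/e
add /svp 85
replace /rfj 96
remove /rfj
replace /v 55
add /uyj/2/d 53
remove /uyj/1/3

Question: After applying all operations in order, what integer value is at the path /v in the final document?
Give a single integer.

Answer: 55

Derivation:
After op 1 (replace /v 15): {"rfj":[[78,31,56,25],{"a":50,"p":89,"sbd":3,"vi":47}],"uyj":[[66,33,14,75],{"h":93,"jz":63},{"e":67,"w":17},[46,32,61],{"ntr":49,"ry":28,"sxj":81,"to":3}],"v":15}
After op 2 (remove /rfj/1/sbd): {"rfj":[[78,31,56,25],{"a":50,"p":89,"vi":47}],"uyj":[[66,33,14,75],{"h":93,"jz":63},{"e":67,"w":17},[46,32,61],{"ntr":49,"ry":28,"sxj":81,"to":3}],"v":15}
After op 3 (remove /uyj/0): {"rfj":[[78,31,56,25],{"a":50,"p":89,"vi":47}],"uyj":[{"h":93,"jz":63},{"e":67,"w":17},[46,32,61],{"ntr":49,"ry":28,"sxj":81,"to":3}],"v":15}
After op 4 (add /rfj/0/1 87): {"rfj":[[78,87,31,56,25],{"a":50,"p":89,"vi":47}],"uyj":[{"h":93,"jz":63},{"e":67,"w":17},[46,32,61],{"ntr":49,"ry":28,"sxj":81,"to":3}],"v":15}
After op 5 (add /svp 86): {"rfj":[[78,87,31,56,25],{"a":50,"p":89,"vi":47}],"svp":86,"uyj":[{"h":93,"jz":63},{"e":67,"w":17},[46,32,61],{"ntr":49,"ry":28,"sxj":81,"to":3}],"v":15}
After op 6 (remove /uyj/3/ry): {"rfj":[[78,87,31,56,25],{"a":50,"p":89,"vi":47}],"svp":86,"uyj":[{"h":93,"jz":63},{"e":67,"w":17},[46,32,61],{"ntr":49,"sxj":81,"to":3}],"v":15}
After op 7 (add /rfj/2 35): {"rfj":[[78,87,31,56,25],{"a":50,"p":89,"vi":47},35],"svp":86,"uyj":[{"h":93,"jz":63},{"e":67,"w":17},[46,32,61],{"ntr":49,"sxj":81,"to":3}],"v":15}
After op 8 (replace /rfj 46): {"rfj":46,"svp":86,"uyj":[{"h":93,"jz":63},{"e":67,"w":17},[46,32,61],{"ntr":49,"sxj":81,"to":3}],"v":15}
After op 9 (remove /uyj/0): {"rfj":46,"svp":86,"uyj":[{"e":67,"w":17},[46,32,61],{"ntr":49,"sxj":81,"to":3}],"v":15}
After op 10 (add /uyj/3 0): {"rfj":46,"svp":86,"uyj":[{"e":67,"w":17},[46,32,61],{"ntr":49,"sxj":81,"to":3},0],"v":15}
After op 11 (replace /uyj/1/1 29): {"rfj":46,"svp":86,"uyj":[{"e":67,"w":17},[46,29,61],{"ntr":49,"sxj":81,"to":3},0],"v":15}
After op 12 (add /uyj/1/3 37): {"rfj":46,"svp":86,"uyj":[{"e":67,"w":17},[46,29,61,37],{"ntr":49,"sxj":81,"to":3},0],"v":15}
After op 13 (remove /uyj/0/e): {"rfj":46,"svp":86,"uyj":[{"w":17},[46,29,61,37],{"ntr":49,"sxj":81,"to":3},0],"v":15}
After op 14 (add /svp 85): {"rfj":46,"svp":85,"uyj":[{"w":17},[46,29,61,37],{"ntr":49,"sxj":81,"to":3},0],"v":15}
After op 15 (replace /rfj 96): {"rfj":96,"svp":85,"uyj":[{"w":17},[46,29,61,37],{"ntr":49,"sxj":81,"to":3},0],"v":15}
After op 16 (remove /rfj): {"svp":85,"uyj":[{"w":17},[46,29,61,37],{"ntr":49,"sxj":81,"to":3},0],"v":15}
After op 17 (replace /v 55): {"svp":85,"uyj":[{"w":17},[46,29,61,37],{"ntr":49,"sxj":81,"to":3},0],"v":55}
After op 18 (add /uyj/2/d 53): {"svp":85,"uyj":[{"w":17},[46,29,61,37],{"d":53,"ntr":49,"sxj":81,"to":3},0],"v":55}
After op 19 (remove /uyj/1/3): {"svp":85,"uyj":[{"w":17},[46,29,61],{"d":53,"ntr":49,"sxj":81,"to":3},0],"v":55}
Value at /v: 55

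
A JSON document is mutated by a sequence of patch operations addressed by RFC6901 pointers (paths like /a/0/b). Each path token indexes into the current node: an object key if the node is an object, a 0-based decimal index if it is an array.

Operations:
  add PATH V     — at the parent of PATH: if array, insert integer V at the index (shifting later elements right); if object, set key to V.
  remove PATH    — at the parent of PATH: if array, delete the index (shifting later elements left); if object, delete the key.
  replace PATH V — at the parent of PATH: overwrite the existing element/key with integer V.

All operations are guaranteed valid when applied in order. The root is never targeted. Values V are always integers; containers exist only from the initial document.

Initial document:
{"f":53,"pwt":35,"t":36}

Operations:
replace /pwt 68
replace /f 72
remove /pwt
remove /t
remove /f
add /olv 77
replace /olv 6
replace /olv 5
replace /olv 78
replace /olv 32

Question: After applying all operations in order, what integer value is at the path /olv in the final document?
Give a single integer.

After op 1 (replace /pwt 68): {"f":53,"pwt":68,"t":36}
After op 2 (replace /f 72): {"f":72,"pwt":68,"t":36}
After op 3 (remove /pwt): {"f":72,"t":36}
After op 4 (remove /t): {"f":72}
After op 5 (remove /f): {}
After op 6 (add /olv 77): {"olv":77}
After op 7 (replace /olv 6): {"olv":6}
After op 8 (replace /olv 5): {"olv":5}
After op 9 (replace /olv 78): {"olv":78}
After op 10 (replace /olv 32): {"olv":32}
Value at /olv: 32

Answer: 32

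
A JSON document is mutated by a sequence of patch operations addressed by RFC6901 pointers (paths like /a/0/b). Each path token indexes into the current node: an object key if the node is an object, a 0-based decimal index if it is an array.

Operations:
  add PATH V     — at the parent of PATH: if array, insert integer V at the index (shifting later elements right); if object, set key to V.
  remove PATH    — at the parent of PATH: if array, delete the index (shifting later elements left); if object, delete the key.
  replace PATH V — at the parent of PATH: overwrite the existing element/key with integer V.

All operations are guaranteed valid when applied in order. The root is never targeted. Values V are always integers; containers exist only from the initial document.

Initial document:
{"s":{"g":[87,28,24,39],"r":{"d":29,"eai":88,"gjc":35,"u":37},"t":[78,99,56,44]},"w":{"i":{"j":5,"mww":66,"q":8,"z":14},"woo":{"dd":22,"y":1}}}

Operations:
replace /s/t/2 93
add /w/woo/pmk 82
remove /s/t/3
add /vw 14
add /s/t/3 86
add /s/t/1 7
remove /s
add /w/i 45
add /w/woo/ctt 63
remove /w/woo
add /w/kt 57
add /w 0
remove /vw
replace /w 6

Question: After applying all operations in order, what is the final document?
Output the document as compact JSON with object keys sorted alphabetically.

After op 1 (replace /s/t/2 93): {"s":{"g":[87,28,24,39],"r":{"d":29,"eai":88,"gjc":35,"u":37},"t":[78,99,93,44]},"w":{"i":{"j":5,"mww":66,"q":8,"z":14},"woo":{"dd":22,"y":1}}}
After op 2 (add /w/woo/pmk 82): {"s":{"g":[87,28,24,39],"r":{"d":29,"eai":88,"gjc":35,"u":37},"t":[78,99,93,44]},"w":{"i":{"j":5,"mww":66,"q":8,"z":14},"woo":{"dd":22,"pmk":82,"y":1}}}
After op 3 (remove /s/t/3): {"s":{"g":[87,28,24,39],"r":{"d":29,"eai":88,"gjc":35,"u":37},"t":[78,99,93]},"w":{"i":{"j":5,"mww":66,"q":8,"z":14},"woo":{"dd":22,"pmk":82,"y":1}}}
After op 4 (add /vw 14): {"s":{"g":[87,28,24,39],"r":{"d":29,"eai":88,"gjc":35,"u":37},"t":[78,99,93]},"vw":14,"w":{"i":{"j":5,"mww":66,"q":8,"z":14},"woo":{"dd":22,"pmk":82,"y":1}}}
After op 5 (add /s/t/3 86): {"s":{"g":[87,28,24,39],"r":{"d":29,"eai":88,"gjc":35,"u":37},"t":[78,99,93,86]},"vw":14,"w":{"i":{"j":5,"mww":66,"q":8,"z":14},"woo":{"dd":22,"pmk":82,"y":1}}}
After op 6 (add /s/t/1 7): {"s":{"g":[87,28,24,39],"r":{"d":29,"eai":88,"gjc":35,"u":37},"t":[78,7,99,93,86]},"vw":14,"w":{"i":{"j":5,"mww":66,"q":8,"z":14},"woo":{"dd":22,"pmk":82,"y":1}}}
After op 7 (remove /s): {"vw":14,"w":{"i":{"j":5,"mww":66,"q":8,"z":14},"woo":{"dd":22,"pmk":82,"y":1}}}
After op 8 (add /w/i 45): {"vw":14,"w":{"i":45,"woo":{"dd":22,"pmk":82,"y":1}}}
After op 9 (add /w/woo/ctt 63): {"vw":14,"w":{"i":45,"woo":{"ctt":63,"dd":22,"pmk":82,"y":1}}}
After op 10 (remove /w/woo): {"vw":14,"w":{"i":45}}
After op 11 (add /w/kt 57): {"vw":14,"w":{"i":45,"kt":57}}
After op 12 (add /w 0): {"vw":14,"w":0}
After op 13 (remove /vw): {"w":0}
After op 14 (replace /w 6): {"w":6}

Answer: {"w":6}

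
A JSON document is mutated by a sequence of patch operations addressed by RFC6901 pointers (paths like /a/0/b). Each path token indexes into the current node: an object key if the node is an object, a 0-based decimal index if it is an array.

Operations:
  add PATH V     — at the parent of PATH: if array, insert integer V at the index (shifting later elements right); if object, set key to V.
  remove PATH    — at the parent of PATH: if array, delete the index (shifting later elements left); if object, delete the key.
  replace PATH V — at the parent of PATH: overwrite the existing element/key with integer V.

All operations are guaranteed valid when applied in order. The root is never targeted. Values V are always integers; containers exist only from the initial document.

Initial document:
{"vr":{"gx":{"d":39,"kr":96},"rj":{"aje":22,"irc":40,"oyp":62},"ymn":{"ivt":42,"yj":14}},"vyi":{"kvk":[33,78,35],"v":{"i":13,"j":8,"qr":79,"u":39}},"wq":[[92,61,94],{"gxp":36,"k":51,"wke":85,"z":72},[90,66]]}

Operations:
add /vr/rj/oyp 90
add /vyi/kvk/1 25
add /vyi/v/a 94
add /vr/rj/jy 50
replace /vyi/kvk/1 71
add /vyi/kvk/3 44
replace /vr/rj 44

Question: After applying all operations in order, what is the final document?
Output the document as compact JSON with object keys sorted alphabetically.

After op 1 (add /vr/rj/oyp 90): {"vr":{"gx":{"d":39,"kr":96},"rj":{"aje":22,"irc":40,"oyp":90},"ymn":{"ivt":42,"yj":14}},"vyi":{"kvk":[33,78,35],"v":{"i":13,"j":8,"qr":79,"u":39}},"wq":[[92,61,94],{"gxp":36,"k":51,"wke":85,"z":72},[90,66]]}
After op 2 (add /vyi/kvk/1 25): {"vr":{"gx":{"d":39,"kr":96},"rj":{"aje":22,"irc":40,"oyp":90},"ymn":{"ivt":42,"yj":14}},"vyi":{"kvk":[33,25,78,35],"v":{"i":13,"j":8,"qr":79,"u":39}},"wq":[[92,61,94],{"gxp":36,"k":51,"wke":85,"z":72},[90,66]]}
After op 3 (add /vyi/v/a 94): {"vr":{"gx":{"d":39,"kr":96},"rj":{"aje":22,"irc":40,"oyp":90},"ymn":{"ivt":42,"yj":14}},"vyi":{"kvk":[33,25,78,35],"v":{"a":94,"i":13,"j":8,"qr":79,"u":39}},"wq":[[92,61,94],{"gxp":36,"k":51,"wke":85,"z":72},[90,66]]}
After op 4 (add /vr/rj/jy 50): {"vr":{"gx":{"d":39,"kr":96},"rj":{"aje":22,"irc":40,"jy":50,"oyp":90},"ymn":{"ivt":42,"yj":14}},"vyi":{"kvk":[33,25,78,35],"v":{"a":94,"i":13,"j":8,"qr":79,"u":39}},"wq":[[92,61,94],{"gxp":36,"k":51,"wke":85,"z":72},[90,66]]}
After op 5 (replace /vyi/kvk/1 71): {"vr":{"gx":{"d":39,"kr":96},"rj":{"aje":22,"irc":40,"jy":50,"oyp":90},"ymn":{"ivt":42,"yj":14}},"vyi":{"kvk":[33,71,78,35],"v":{"a":94,"i":13,"j":8,"qr":79,"u":39}},"wq":[[92,61,94],{"gxp":36,"k":51,"wke":85,"z":72},[90,66]]}
After op 6 (add /vyi/kvk/3 44): {"vr":{"gx":{"d":39,"kr":96},"rj":{"aje":22,"irc":40,"jy":50,"oyp":90},"ymn":{"ivt":42,"yj":14}},"vyi":{"kvk":[33,71,78,44,35],"v":{"a":94,"i":13,"j":8,"qr":79,"u":39}},"wq":[[92,61,94],{"gxp":36,"k":51,"wke":85,"z":72},[90,66]]}
After op 7 (replace /vr/rj 44): {"vr":{"gx":{"d":39,"kr":96},"rj":44,"ymn":{"ivt":42,"yj":14}},"vyi":{"kvk":[33,71,78,44,35],"v":{"a":94,"i":13,"j":8,"qr":79,"u":39}},"wq":[[92,61,94],{"gxp":36,"k":51,"wke":85,"z":72},[90,66]]}

Answer: {"vr":{"gx":{"d":39,"kr":96},"rj":44,"ymn":{"ivt":42,"yj":14}},"vyi":{"kvk":[33,71,78,44,35],"v":{"a":94,"i":13,"j":8,"qr":79,"u":39}},"wq":[[92,61,94],{"gxp":36,"k":51,"wke":85,"z":72},[90,66]]}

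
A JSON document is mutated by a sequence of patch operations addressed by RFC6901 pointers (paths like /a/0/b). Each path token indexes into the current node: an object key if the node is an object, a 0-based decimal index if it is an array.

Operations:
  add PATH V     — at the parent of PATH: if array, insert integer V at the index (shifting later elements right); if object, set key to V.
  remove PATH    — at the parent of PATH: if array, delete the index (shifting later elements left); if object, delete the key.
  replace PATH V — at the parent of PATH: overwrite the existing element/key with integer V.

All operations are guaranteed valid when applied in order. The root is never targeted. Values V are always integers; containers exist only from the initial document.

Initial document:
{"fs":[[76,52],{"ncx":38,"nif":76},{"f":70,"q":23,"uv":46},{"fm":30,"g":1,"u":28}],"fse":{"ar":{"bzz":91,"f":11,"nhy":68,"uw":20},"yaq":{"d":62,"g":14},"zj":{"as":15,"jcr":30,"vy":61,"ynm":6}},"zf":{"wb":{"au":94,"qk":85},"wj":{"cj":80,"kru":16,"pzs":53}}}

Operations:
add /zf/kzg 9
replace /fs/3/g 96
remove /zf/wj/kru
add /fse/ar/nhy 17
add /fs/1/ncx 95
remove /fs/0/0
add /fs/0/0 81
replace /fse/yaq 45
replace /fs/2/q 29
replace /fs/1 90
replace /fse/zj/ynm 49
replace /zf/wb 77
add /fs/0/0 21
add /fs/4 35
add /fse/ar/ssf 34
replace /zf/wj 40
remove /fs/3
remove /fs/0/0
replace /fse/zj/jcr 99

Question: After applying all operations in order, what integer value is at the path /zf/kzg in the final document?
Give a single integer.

Answer: 9

Derivation:
After op 1 (add /zf/kzg 9): {"fs":[[76,52],{"ncx":38,"nif":76},{"f":70,"q":23,"uv":46},{"fm":30,"g":1,"u":28}],"fse":{"ar":{"bzz":91,"f":11,"nhy":68,"uw":20},"yaq":{"d":62,"g":14},"zj":{"as":15,"jcr":30,"vy":61,"ynm":6}},"zf":{"kzg":9,"wb":{"au":94,"qk":85},"wj":{"cj":80,"kru":16,"pzs":53}}}
After op 2 (replace /fs/3/g 96): {"fs":[[76,52],{"ncx":38,"nif":76},{"f":70,"q":23,"uv":46},{"fm":30,"g":96,"u":28}],"fse":{"ar":{"bzz":91,"f":11,"nhy":68,"uw":20},"yaq":{"d":62,"g":14},"zj":{"as":15,"jcr":30,"vy":61,"ynm":6}},"zf":{"kzg":9,"wb":{"au":94,"qk":85},"wj":{"cj":80,"kru":16,"pzs":53}}}
After op 3 (remove /zf/wj/kru): {"fs":[[76,52],{"ncx":38,"nif":76},{"f":70,"q":23,"uv":46},{"fm":30,"g":96,"u":28}],"fse":{"ar":{"bzz":91,"f":11,"nhy":68,"uw":20},"yaq":{"d":62,"g":14},"zj":{"as":15,"jcr":30,"vy":61,"ynm":6}},"zf":{"kzg":9,"wb":{"au":94,"qk":85},"wj":{"cj":80,"pzs":53}}}
After op 4 (add /fse/ar/nhy 17): {"fs":[[76,52],{"ncx":38,"nif":76},{"f":70,"q":23,"uv":46},{"fm":30,"g":96,"u":28}],"fse":{"ar":{"bzz":91,"f":11,"nhy":17,"uw":20},"yaq":{"d":62,"g":14},"zj":{"as":15,"jcr":30,"vy":61,"ynm":6}},"zf":{"kzg":9,"wb":{"au":94,"qk":85},"wj":{"cj":80,"pzs":53}}}
After op 5 (add /fs/1/ncx 95): {"fs":[[76,52],{"ncx":95,"nif":76},{"f":70,"q":23,"uv":46},{"fm":30,"g":96,"u":28}],"fse":{"ar":{"bzz":91,"f":11,"nhy":17,"uw":20},"yaq":{"d":62,"g":14},"zj":{"as":15,"jcr":30,"vy":61,"ynm":6}},"zf":{"kzg":9,"wb":{"au":94,"qk":85},"wj":{"cj":80,"pzs":53}}}
After op 6 (remove /fs/0/0): {"fs":[[52],{"ncx":95,"nif":76},{"f":70,"q":23,"uv":46},{"fm":30,"g":96,"u":28}],"fse":{"ar":{"bzz":91,"f":11,"nhy":17,"uw":20},"yaq":{"d":62,"g":14},"zj":{"as":15,"jcr":30,"vy":61,"ynm":6}},"zf":{"kzg":9,"wb":{"au":94,"qk":85},"wj":{"cj":80,"pzs":53}}}
After op 7 (add /fs/0/0 81): {"fs":[[81,52],{"ncx":95,"nif":76},{"f":70,"q":23,"uv":46},{"fm":30,"g":96,"u":28}],"fse":{"ar":{"bzz":91,"f":11,"nhy":17,"uw":20},"yaq":{"d":62,"g":14},"zj":{"as":15,"jcr":30,"vy":61,"ynm":6}},"zf":{"kzg":9,"wb":{"au":94,"qk":85},"wj":{"cj":80,"pzs":53}}}
After op 8 (replace /fse/yaq 45): {"fs":[[81,52],{"ncx":95,"nif":76},{"f":70,"q":23,"uv":46},{"fm":30,"g":96,"u":28}],"fse":{"ar":{"bzz":91,"f":11,"nhy":17,"uw":20},"yaq":45,"zj":{"as":15,"jcr":30,"vy":61,"ynm":6}},"zf":{"kzg":9,"wb":{"au":94,"qk":85},"wj":{"cj":80,"pzs":53}}}
After op 9 (replace /fs/2/q 29): {"fs":[[81,52],{"ncx":95,"nif":76},{"f":70,"q":29,"uv":46},{"fm":30,"g":96,"u":28}],"fse":{"ar":{"bzz":91,"f":11,"nhy":17,"uw":20},"yaq":45,"zj":{"as":15,"jcr":30,"vy":61,"ynm":6}},"zf":{"kzg":9,"wb":{"au":94,"qk":85},"wj":{"cj":80,"pzs":53}}}
After op 10 (replace /fs/1 90): {"fs":[[81,52],90,{"f":70,"q":29,"uv":46},{"fm":30,"g":96,"u":28}],"fse":{"ar":{"bzz":91,"f":11,"nhy":17,"uw":20},"yaq":45,"zj":{"as":15,"jcr":30,"vy":61,"ynm":6}},"zf":{"kzg":9,"wb":{"au":94,"qk":85},"wj":{"cj":80,"pzs":53}}}
After op 11 (replace /fse/zj/ynm 49): {"fs":[[81,52],90,{"f":70,"q":29,"uv":46},{"fm":30,"g":96,"u":28}],"fse":{"ar":{"bzz":91,"f":11,"nhy":17,"uw":20},"yaq":45,"zj":{"as":15,"jcr":30,"vy":61,"ynm":49}},"zf":{"kzg":9,"wb":{"au":94,"qk":85},"wj":{"cj":80,"pzs":53}}}
After op 12 (replace /zf/wb 77): {"fs":[[81,52],90,{"f":70,"q":29,"uv":46},{"fm":30,"g":96,"u":28}],"fse":{"ar":{"bzz":91,"f":11,"nhy":17,"uw":20},"yaq":45,"zj":{"as":15,"jcr":30,"vy":61,"ynm":49}},"zf":{"kzg":9,"wb":77,"wj":{"cj":80,"pzs":53}}}
After op 13 (add /fs/0/0 21): {"fs":[[21,81,52],90,{"f":70,"q":29,"uv":46},{"fm":30,"g":96,"u":28}],"fse":{"ar":{"bzz":91,"f":11,"nhy":17,"uw":20},"yaq":45,"zj":{"as":15,"jcr":30,"vy":61,"ynm":49}},"zf":{"kzg":9,"wb":77,"wj":{"cj":80,"pzs":53}}}
After op 14 (add /fs/4 35): {"fs":[[21,81,52],90,{"f":70,"q":29,"uv":46},{"fm":30,"g":96,"u":28},35],"fse":{"ar":{"bzz":91,"f":11,"nhy":17,"uw":20},"yaq":45,"zj":{"as":15,"jcr":30,"vy":61,"ynm":49}},"zf":{"kzg":9,"wb":77,"wj":{"cj":80,"pzs":53}}}
After op 15 (add /fse/ar/ssf 34): {"fs":[[21,81,52],90,{"f":70,"q":29,"uv":46},{"fm":30,"g":96,"u":28},35],"fse":{"ar":{"bzz":91,"f":11,"nhy":17,"ssf":34,"uw":20},"yaq":45,"zj":{"as":15,"jcr":30,"vy":61,"ynm":49}},"zf":{"kzg":9,"wb":77,"wj":{"cj":80,"pzs":53}}}
After op 16 (replace /zf/wj 40): {"fs":[[21,81,52],90,{"f":70,"q":29,"uv":46},{"fm":30,"g":96,"u":28},35],"fse":{"ar":{"bzz":91,"f":11,"nhy":17,"ssf":34,"uw":20},"yaq":45,"zj":{"as":15,"jcr":30,"vy":61,"ynm":49}},"zf":{"kzg":9,"wb":77,"wj":40}}
After op 17 (remove /fs/3): {"fs":[[21,81,52],90,{"f":70,"q":29,"uv":46},35],"fse":{"ar":{"bzz":91,"f":11,"nhy":17,"ssf":34,"uw":20},"yaq":45,"zj":{"as":15,"jcr":30,"vy":61,"ynm":49}},"zf":{"kzg":9,"wb":77,"wj":40}}
After op 18 (remove /fs/0/0): {"fs":[[81,52],90,{"f":70,"q":29,"uv":46},35],"fse":{"ar":{"bzz":91,"f":11,"nhy":17,"ssf":34,"uw":20},"yaq":45,"zj":{"as":15,"jcr":30,"vy":61,"ynm":49}},"zf":{"kzg":9,"wb":77,"wj":40}}
After op 19 (replace /fse/zj/jcr 99): {"fs":[[81,52],90,{"f":70,"q":29,"uv":46},35],"fse":{"ar":{"bzz":91,"f":11,"nhy":17,"ssf":34,"uw":20},"yaq":45,"zj":{"as":15,"jcr":99,"vy":61,"ynm":49}},"zf":{"kzg":9,"wb":77,"wj":40}}
Value at /zf/kzg: 9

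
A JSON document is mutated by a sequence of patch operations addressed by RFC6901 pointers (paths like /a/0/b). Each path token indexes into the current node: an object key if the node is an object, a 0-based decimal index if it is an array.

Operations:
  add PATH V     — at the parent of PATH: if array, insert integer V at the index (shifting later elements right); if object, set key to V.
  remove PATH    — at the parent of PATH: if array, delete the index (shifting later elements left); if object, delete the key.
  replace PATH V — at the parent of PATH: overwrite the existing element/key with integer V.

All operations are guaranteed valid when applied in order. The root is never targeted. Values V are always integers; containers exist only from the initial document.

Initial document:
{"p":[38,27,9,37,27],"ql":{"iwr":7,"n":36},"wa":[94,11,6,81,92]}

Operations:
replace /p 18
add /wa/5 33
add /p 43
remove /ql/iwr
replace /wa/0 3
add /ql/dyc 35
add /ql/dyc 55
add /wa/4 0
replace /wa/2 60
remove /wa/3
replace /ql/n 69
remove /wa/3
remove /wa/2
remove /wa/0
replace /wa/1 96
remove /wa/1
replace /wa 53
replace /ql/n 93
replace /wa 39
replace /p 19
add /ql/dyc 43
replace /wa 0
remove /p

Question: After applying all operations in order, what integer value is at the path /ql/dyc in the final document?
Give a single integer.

Answer: 43

Derivation:
After op 1 (replace /p 18): {"p":18,"ql":{"iwr":7,"n":36},"wa":[94,11,6,81,92]}
After op 2 (add /wa/5 33): {"p":18,"ql":{"iwr":7,"n":36},"wa":[94,11,6,81,92,33]}
After op 3 (add /p 43): {"p":43,"ql":{"iwr":7,"n":36},"wa":[94,11,6,81,92,33]}
After op 4 (remove /ql/iwr): {"p":43,"ql":{"n":36},"wa":[94,11,6,81,92,33]}
After op 5 (replace /wa/0 3): {"p":43,"ql":{"n":36},"wa":[3,11,6,81,92,33]}
After op 6 (add /ql/dyc 35): {"p":43,"ql":{"dyc":35,"n":36},"wa":[3,11,6,81,92,33]}
After op 7 (add /ql/dyc 55): {"p":43,"ql":{"dyc":55,"n":36},"wa":[3,11,6,81,92,33]}
After op 8 (add /wa/4 0): {"p":43,"ql":{"dyc":55,"n":36},"wa":[3,11,6,81,0,92,33]}
After op 9 (replace /wa/2 60): {"p":43,"ql":{"dyc":55,"n":36},"wa":[3,11,60,81,0,92,33]}
After op 10 (remove /wa/3): {"p":43,"ql":{"dyc":55,"n":36},"wa":[3,11,60,0,92,33]}
After op 11 (replace /ql/n 69): {"p":43,"ql":{"dyc":55,"n":69},"wa":[3,11,60,0,92,33]}
After op 12 (remove /wa/3): {"p":43,"ql":{"dyc":55,"n":69},"wa":[3,11,60,92,33]}
After op 13 (remove /wa/2): {"p":43,"ql":{"dyc":55,"n":69},"wa":[3,11,92,33]}
After op 14 (remove /wa/0): {"p":43,"ql":{"dyc":55,"n":69},"wa":[11,92,33]}
After op 15 (replace /wa/1 96): {"p":43,"ql":{"dyc":55,"n":69},"wa":[11,96,33]}
After op 16 (remove /wa/1): {"p":43,"ql":{"dyc":55,"n":69},"wa":[11,33]}
After op 17 (replace /wa 53): {"p":43,"ql":{"dyc":55,"n":69},"wa":53}
After op 18 (replace /ql/n 93): {"p":43,"ql":{"dyc":55,"n":93},"wa":53}
After op 19 (replace /wa 39): {"p":43,"ql":{"dyc":55,"n":93},"wa":39}
After op 20 (replace /p 19): {"p":19,"ql":{"dyc":55,"n":93},"wa":39}
After op 21 (add /ql/dyc 43): {"p":19,"ql":{"dyc":43,"n":93},"wa":39}
After op 22 (replace /wa 0): {"p":19,"ql":{"dyc":43,"n":93},"wa":0}
After op 23 (remove /p): {"ql":{"dyc":43,"n":93},"wa":0}
Value at /ql/dyc: 43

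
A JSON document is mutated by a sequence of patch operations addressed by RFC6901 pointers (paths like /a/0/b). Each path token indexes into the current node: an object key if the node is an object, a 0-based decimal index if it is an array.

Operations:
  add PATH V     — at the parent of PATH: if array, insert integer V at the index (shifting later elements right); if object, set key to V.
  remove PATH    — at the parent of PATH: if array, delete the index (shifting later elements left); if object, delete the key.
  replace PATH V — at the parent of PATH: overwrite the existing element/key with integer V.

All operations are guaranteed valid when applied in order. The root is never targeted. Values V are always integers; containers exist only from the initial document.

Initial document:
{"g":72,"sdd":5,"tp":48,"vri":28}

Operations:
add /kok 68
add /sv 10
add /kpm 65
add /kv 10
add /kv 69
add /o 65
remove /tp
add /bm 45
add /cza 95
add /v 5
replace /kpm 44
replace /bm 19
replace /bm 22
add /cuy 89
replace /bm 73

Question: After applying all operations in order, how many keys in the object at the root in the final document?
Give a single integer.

Answer: 12

Derivation:
After op 1 (add /kok 68): {"g":72,"kok":68,"sdd":5,"tp":48,"vri":28}
After op 2 (add /sv 10): {"g":72,"kok":68,"sdd":5,"sv":10,"tp":48,"vri":28}
After op 3 (add /kpm 65): {"g":72,"kok":68,"kpm":65,"sdd":5,"sv":10,"tp":48,"vri":28}
After op 4 (add /kv 10): {"g":72,"kok":68,"kpm":65,"kv":10,"sdd":5,"sv":10,"tp":48,"vri":28}
After op 5 (add /kv 69): {"g":72,"kok":68,"kpm":65,"kv":69,"sdd":5,"sv":10,"tp":48,"vri":28}
After op 6 (add /o 65): {"g":72,"kok":68,"kpm":65,"kv":69,"o":65,"sdd":5,"sv":10,"tp":48,"vri":28}
After op 7 (remove /tp): {"g":72,"kok":68,"kpm":65,"kv":69,"o":65,"sdd":5,"sv":10,"vri":28}
After op 8 (add /bm 45): {"bm":45,"g":72,"kok":68,"kpm":65,"kv":69,"o":65,"sdd":5,"sv":10,"vri":28}
After op 9 (add /cza 95): {"bm":45,"cza":95,"g":72,"kok":68,"kpm":65,"kv":69,"o":65,"sdd":5,"sv":10,"vri":28}
After op 10 (add /v 5): {"bm":45,"cza":95,"g":72,"kok":68,"kpm":65,"kv":69,"o":65,"sdd":5,"sv":10,"v":5,"vri":28}
After op 11 (replace /kpm 44): {"bm":45,"cza":95,"g":72,"kok":68,"kpm":44,"kv":69,"o":65,"sdd":5,"sv":10,"v":5,"vri":28}
After op 12 (replace /bm 19): {"bm":19,"cza":95,"g":72,"kok":68,"kpm":44,"kv":69,"o":65,"sdd":5,"sv":10,"v":5,"vri":28}
After op 13 (replace /bm 22): {"bm":22,"cza":95,"g":72,"kok":68,"kpm":44,"kv":69,"o":65,"sdd":5,"sv":10,"v":5,"vri":28}
After op 14 (add /cuy 89): {"bm":22,"cuy":89,"cza":95,"g":72,"kok":68,"kpm":44,"kv":69,"o":65,"sdd":5,"sv":10,"v":5,"vri":28}
After op 15 (replace /bm 73): {"bm":73,"cuy":89,"cza":95,"g":72,"kok":68,"kpm":44,"kv":69,"o":65,"sdd":5,"sv":10,"v":5,"vri":28}
Size at the root: 12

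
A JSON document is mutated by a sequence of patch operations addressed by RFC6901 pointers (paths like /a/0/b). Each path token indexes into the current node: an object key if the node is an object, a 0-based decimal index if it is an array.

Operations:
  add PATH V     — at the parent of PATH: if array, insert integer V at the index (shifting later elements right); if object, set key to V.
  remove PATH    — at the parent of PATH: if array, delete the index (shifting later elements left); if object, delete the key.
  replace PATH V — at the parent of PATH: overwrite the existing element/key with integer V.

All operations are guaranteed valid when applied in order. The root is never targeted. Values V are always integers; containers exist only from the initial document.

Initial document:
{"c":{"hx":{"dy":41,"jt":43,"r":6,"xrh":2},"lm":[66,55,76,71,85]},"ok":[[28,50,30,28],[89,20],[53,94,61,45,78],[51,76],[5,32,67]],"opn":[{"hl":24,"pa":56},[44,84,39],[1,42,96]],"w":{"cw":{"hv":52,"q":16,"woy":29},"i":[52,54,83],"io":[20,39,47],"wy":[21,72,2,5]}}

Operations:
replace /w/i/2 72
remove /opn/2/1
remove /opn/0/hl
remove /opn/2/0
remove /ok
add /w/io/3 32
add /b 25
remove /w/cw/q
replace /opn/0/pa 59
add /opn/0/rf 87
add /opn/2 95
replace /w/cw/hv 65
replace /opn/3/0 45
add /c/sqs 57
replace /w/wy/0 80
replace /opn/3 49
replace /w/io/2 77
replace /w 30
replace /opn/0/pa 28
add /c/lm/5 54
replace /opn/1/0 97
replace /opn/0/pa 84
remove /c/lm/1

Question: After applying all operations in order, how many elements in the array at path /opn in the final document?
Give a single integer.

After op 1 (replace /w/i/2 72): {"c":{"hx":{"dy":41,"jt":43,"r":6,"xrh":2},"lm":[66,55,76,71,85]},"ok":[[28,50,30,28],[89,20],[53,94,61,45,78],[51,76],[5,32,67]],"opn":[{"hl":24,"pa":56},[44,84,39],[1,42,96]],"w":{"cw":{"hv":52,"q":16,"woy":29},"i":[52,54,72],"io":[20,39,47],"wy":[21,72,2,5]}}
After op 2 (remove /opn/2/1): {"c":{"hx":{"dy":41,"jt":43,"r":6,"xrh":2},"lm":[66,55,76,71,85]},"ok":[[28,50,30,28],[89,20],[53,94,61,45,78],[51,76],[5,32,67]],"opn":[{"hl":24,"pa":56},[44,84,39],[1,96]],"w":{"cw":{"hv":52,"q":16,"woy":29},"i":[52,54,72],"io":[20,39,47],"wy":[21,72,2,5]}}
After op 3 (remove /opn/0/hl): {"c":{"hx":{"dy":41,"jt":43,"r":6,"xrh":2},"lm":[66,55,76,71,85]},"ok":[[28,50,30,28],[89,20],[53,94,61,45,78],[51,76],[5,32,67]],"opn":[{"pa":56},[44,84,39],[1,96]],"w":{"cw":{"hv":52,"q":16,"woy":29},"i":[52,54,72],"io":[20,39,47],"wy":[21,72,2,5]}}
After op 4 (remove /opn/2/0): {"c":{"hx":{"dy":41,"jt":43,"r":6,"xrh":2},"lm":[66,55,76,71,85]},"ok":[[28,50,30,28],[89,20],[53,94,61,45,78],[51,76],[5,32,67]],"opn":[{"pa":56},[44,84,39],[96]],"w":{"cw":{"hv":52,"q":16,"woy":29},"i":[52,54,72],"io":[20,39,47],"wy":[21,72,2,5]}}
After op 5 (remove /ok): {"c":{"hx":{"dy":41,"jt":43,"r":6,"xrh":2},"lm":[66,55,76,71,85]},"opn":[{"pa":56},[44,84,39],[96]],"w":{"cw":{"hv":52,"q":16,"woy":29},"i":[52,54,72],"io":[20,39,47],"wy":[21,72,2,5]}}
After op 6 (add /w/io/3 32): {"c":{"hx":{"dy":41,"jt":43,"r":6,"xrh":2},"lm":[66,55,76,71,85]},"opn":[{"pa":56},[44,84,39],[96]],"w":{"cw":{"hv":52,"q":16,"woy":29},"i":[52,54,72],"io":[20,39,47,32],"wy":[21,72,2,5]}}
After op 7 (add /b 25): {"b":25,"c":{"hx":{"dy":41,"jt":43,"r":6,"xrh":2},"lm":[66,55,76,71,85]},"opn":[{"pa":56},[44,84,39],[96]],"w":{"cw":{"hv":52,"q":16,"woy":29},"i":[52,54,72],"io":[20,39,47,32],"wy":[21,72,2,5]}}
After op 8 (remove /w/cw/q): {"b":25,"c":{"hx":{"dy":41,"jt":43,"r":6,"xrh":2},"lm":[66,55,76,71,85]},"opn":[{"pa":56},[44,84,39],[96]],"w":{"cw":{"hv":52,"woy":29},"i":[52,54,72],"io":[20,39,47,32],"wy":[21,72,2,5]}}
After op 9 (replace /opn/0/pa 59): {"b":25,"c":{"hx":{"dy":41,"jt":43,"r":6,"xrh":2},"lm":[66,55,76,71,85]},"opn":[{"pa":59},[44,84,39],[96]],"w":{"cw":{"hv":52,"woy":29},"i":[52,54,72],"io":[20,39,47,32],"wy":[21,72,2,5]}}
After op 10 (add /opn/0/rf 87): {"b":25,"c":{"hx":{"dy":41,"jt":43,"r":6,"xrh":2},"lm":[66,55,76,71,85]},"opn":[{"pa":59,"rf":87},[44,84,39],[96]],"w":{"cw":{"hv":52,"woy":29},"i":[52,54,72],"io":[20,39,47,32],"wy":[21,72,2,5]}}
After op 11 (add /opn/2 95): {"b":25,"c":{"hx":{"dy":41,"jt":43,"r":6,"xrh":2},"lm":[66,55,76,71,85]},"opn":[{"pa":59,"rf":87},[44,84,39],95,[96]],"w":{"cw":{"hv":52,"woy":29},"i":[52,54,72],"io":[20,39,47,32],"wy":[21,72,2,5]}}
After op 12 (replace /w/cw/hv 65): {"b":25,"c":{"hx":{"dy":41,"jt":43,"r":6,"xrh":2},"lm":[66,55,76,71,85]},"opn":[{"pa":59,"rf":87},[44,84,39],95,[96]],"w":{"cw":{"hv":65,"woy":29},"i":[52,54,72],"io":[20,39,47,32],"wy":[21,72,2,5]}}
After op 13 (replace /opn/3/0 45): {"b":25,"c":{"hx":{"dy":41,"jt":43,"r":6,"xrh":2},"lm":[66,55,76,71,85]},"opn":[{"pa":59,"rf":87},[44,84,39],95,[45]],"w":{"cw":{"hv":65,"woy":29},"i":[52,54,72],"io":[20,39,47,32],"wy":[21,72,2,5]}}
After op 14 (add /c/sqs 57): {"b":25,"c":{"hx":{"dy":41,"jt":43,"r":6,"xrh":2},"lm":[66,55,76,71,85],"sqs":57},"opn":[{"pa":59,"rf":87},[44,84,39],95,[45]],"w":{"cw":{"hv":65,"woy":29},"i":[52,54,72],"io":[20,39,47,32],"wy":[21,72,2,5]}}
After op 15 (replace /w/wy/0 80): {"b":25,"c":{"hx":{"dy":41,"jt":43,"r":6,"xrh":2},"lm":[66,55,76,71,85],"sqs":57},"opn":[{"pa":59,"rf":87},[44,84,39],95,[45]],"w":{"cw":{"hv":65,"woy":29},"i":[52,54,72],"io":[20,39,47,32],"wy":[80,72,2,5]}}
After op 16 (replace /opn/3 49): {"b":25,"c":{"hx":{"dy":41,"jt":43,"r":6,"xrh":2},"lm":[66,55,76,71,85],"sqs":57},"opn":[{"pa":59,"rf":87},[44,84,39],95,49],"w":{"cw":{"hv":65,"woy":29},"i":[52,54,72],"io":[20,39,47,32],"wy":[80,72,2,5]}}
After op 17 (replace /w/io/2 77): {"b":25,"c":{"hx":{"dy":41,"jt":43,"r":6,"xrh":2},"lm":[66,55,76,71,85],"sqs":57},"opn":[{"pa":59,"rf":87},[44,84,39],95,49],"w":{"cw":{"hv":65,"woy":29},"i":[52,54,72],"io":[20,39,77,32],"wy":[80,72,2,5]}}
After op 18 (replace /w 30): {"b":25,"c":{"hx":{"dy":41,"jt":43,"r":6,"xrh":2},"lm":[66,55,76,71,85],"sqs":57},"opn":[{"pa":59,"rf":87},[44,84,39],95,49],"w":30}
After op 19 (replace /opn/0/pa 28): {"b":25,"c":{"hx":{"dy":41,"jt":43,"r":6,"xrh":2},"lm":[66,55,76,71,85],"sqs":57},"opn":[{"pa":28,"rf":87},[44,84,39],95,49],"w":30}
After op 20 (add /c/lm/5 54): {"b":25,"c":{"hx":{"dy":41,"jt":43,"r":6,"xrh":2},"lm":[66,55,76,71,85,54],"sqs":57},"opn":[{"pa":28,"rf":87},[44,84,39],95,49],"w":30}
After op 21 (replace /opn/1/0 97): {"b":25,"c":{"hx":{"dy":41,"jt":43,"r":6,"xrh":2},"lm":[66,55,76,71,85,54],"sqs":57},"opn":[{"pa":28,"rf":87},[97,84,39],95,49],"w":30}
After op 22 (replace /opn/0/pa 84): {"b":25,"c":{"hx":{"dy":41,"jt":43,"r":6,"xrh":2},"lm":[66,55,76,71,85,54],"sqs":57},"opn":[{"pa":84,"rf":87},[97,84,39],95,49],"w":30}
After op 23 (remove /c/lm/1): {"b":25,"c":{"hx":{"dy":41,"jt":43,"r":6,"xrh":2},"lm":[66,76,71,85,54],"sqs":57},"opn":[{"pa":84,"rf":87},[97,84,39],95,49],"w":30}
Size at path /opn: 4

Answer: 4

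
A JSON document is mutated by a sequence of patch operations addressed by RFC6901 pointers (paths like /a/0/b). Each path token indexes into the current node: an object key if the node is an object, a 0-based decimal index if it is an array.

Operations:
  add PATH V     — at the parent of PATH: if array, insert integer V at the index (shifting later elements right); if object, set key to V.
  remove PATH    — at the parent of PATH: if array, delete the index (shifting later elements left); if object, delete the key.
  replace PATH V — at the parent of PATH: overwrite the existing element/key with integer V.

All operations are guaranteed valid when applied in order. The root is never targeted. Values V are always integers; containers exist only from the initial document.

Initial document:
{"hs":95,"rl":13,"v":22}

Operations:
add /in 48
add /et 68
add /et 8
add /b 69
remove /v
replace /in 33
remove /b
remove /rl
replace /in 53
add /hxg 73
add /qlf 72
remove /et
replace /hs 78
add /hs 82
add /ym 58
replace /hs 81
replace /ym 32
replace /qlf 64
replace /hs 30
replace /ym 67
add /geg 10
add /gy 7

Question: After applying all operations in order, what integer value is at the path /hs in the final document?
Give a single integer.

Answer: 30

Derivation:
After op 1 (add /in 48): {"hs":95,"in":48,"rl":13,"v":22}
After op 2 (add /et 68): {"et":68,"hs":95,"in":48,"rl":13,"v":22}
After op 3 (add /et 8): {"et":8,"hs":95,"in":48,"rl":13,"v":22}
After op 4 (add /b 69): {"b":69,"et":8,"hs":95,"in":48,"rl":13,"v":22}
After op 5 (remove /v): {"b":69,"et":8,"hs":95,"in":48,"rl":13}
After op 6 (replace /in 33): {"b":69,"et":8,"hs":95,"in":33,"rl":13}
After op 7 (remove /b): {"et":8,"hs":95,"in":33,"rl":13}
After op 8 (remove /rl): {"et":8,"hs":95,"in":33}
After op 9 (replace /in 53): {"et":8,"hs":95,"in":53}
After op 10 (add /hxg 73): {"et":8,"hs":95,"hxg":73,"in":53}
After op 11 (add /qlf 72): {"et":8,"hs":95,"hxg":73,"in":53,"qlf":72}
After op 12 (remove /et): {"hs":95,"hxg":73,"in":53,"qlf":72}
After op 13 (replace /hs 78): {"hs":78,"hxg":73,"in":53,"qlf":72}
After op 14 (add /hs 82): {"hs":82,"hxg":73,"in":53,"qlf":72}
After op 15 (add /ym 58): {"hs":82,"hxg":73,"in":53,"qlf":72,"ym":58}
After op 16 (replace /hs 81): {"hs":81,"hxg":73,"in":53,"qlf":72,"ym":58}
After op 17 (replace /ym 32): {"hs":81,"hxg":73,"in":53,"qlf":72,"ym":32}
After op 18 (replace /qlf 64): {"hs":81,"hxg":73,"in":53,"qlf":64,"ym":32}
After op 19 (replace /hs 30): {"hs":30,"hxg":73,"in":53,"qlf":64,"ym":32}
After op 20 (replace /ym 67): {"hs":30,"hxg":73,"in":53,"qlf":64,"ym":67}
After op 21 (add /geg 10): {"geg":10,"hs":30,"hxg":73,"in":53,"qlf":64,"ym":67}
After op 22 (add /gy 7): {"geg":10,"gy":7,"hs":30,"hxg":73,"in":53,"qlf":64,"ym":67}
Value at /hs: 30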